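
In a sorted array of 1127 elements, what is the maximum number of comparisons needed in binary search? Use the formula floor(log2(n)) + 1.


Binary search halves the search space each step.
Maximum comparisons = floor(log2(1127)) + 1
log2(1127) = 10.1383
floor(log2(1127)) = 10, so 10 + 1 = 11
Final answer: 11


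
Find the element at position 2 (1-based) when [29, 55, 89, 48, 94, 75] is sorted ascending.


Sort ascending: [29, 48, 55, 75, 89, 94]
The 2nd element (1-indexed) is at index 1.
Value = 48
Final answer: 48


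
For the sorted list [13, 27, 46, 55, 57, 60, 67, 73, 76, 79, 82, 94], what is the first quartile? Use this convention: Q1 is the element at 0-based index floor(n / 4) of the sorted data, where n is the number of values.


The list has n = 12 elements.
Q1 index = floor(12 / 4) = floor(3) = 3
Counting from index 0 in the sorted data, the element at index 3 is 55.
Final answer: 55


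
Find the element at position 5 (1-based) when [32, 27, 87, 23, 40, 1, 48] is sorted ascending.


Sort ascending: [1, 23, 27, 32, 40, 48, 87]
The 5th element (1-indexed) is at index 4.
Value = 40
Final answer: 40


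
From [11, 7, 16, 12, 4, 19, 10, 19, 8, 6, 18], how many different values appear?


List all unique values:
Distinct values: [4, 6, 7, 8, 10, 11, 12, 16, 18, 19]
Count = 10
Final answer: 10


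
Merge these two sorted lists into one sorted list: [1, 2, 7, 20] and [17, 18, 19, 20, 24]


List A: [1, 2, 7, 20]
List B: [17, 18, 19, 20, 24]
Repeatedly compare the front elements and take the smaller:
  1 vs 17 -> take 1
  2 vs 17 -> take 2
  7 vs 17 -> take 7
  20 vs 17 -> take 17
  20 vs 18 -> take 18
  20 vs 19 -> take 19
  20 vs 20 -> take 20
  A is exhausted; append the rest of B: [20, 24]
Final answer: [1, 2, 7, 17, 18, 19, 20, 20, 24]


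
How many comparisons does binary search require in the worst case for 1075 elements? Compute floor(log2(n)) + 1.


Binary search halves the search space each step.
Maximum comparisons = floor(log2(1075)) + 1
log2(1075) = 10.0701
floor(log2(1075)) = 10, so 10 + 1 = 11
Final answer: 11


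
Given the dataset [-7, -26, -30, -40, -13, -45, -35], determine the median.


First, sort the list: [-45, -40, -35, -30, -26, -13, -7]
The list has 7 elements (odd count).
The middle index is 3 (0-based), and the element there is -30.
Final answer: -30


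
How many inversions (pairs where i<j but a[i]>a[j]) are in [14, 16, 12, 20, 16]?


For each element, count the later elements that are smaller than it:
  14 (index 0): smaller elements after it = [12] -> 1
  16 (index 1): smaller elements after it = [12] -> 1
  12 (index 2): smaller elements after it = [] -> 0
  20 (index 3): smaller elements after it = [16] -> 1
Total inversions = 1 + 1 + 0 + 1 = 3
Final answer: 3


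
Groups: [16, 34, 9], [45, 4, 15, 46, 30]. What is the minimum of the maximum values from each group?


Find max of each group:
  Group 1: [16, 34, 9] -> max = 34
  Group 2: [45, 4, 15, 46, 30] -> max = 46
Maxes: [34, 46]
Minimum of maxes = 34
Final answer: 34


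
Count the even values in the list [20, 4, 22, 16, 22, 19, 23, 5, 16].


Check each element:
  20 is even
  4 is even
  22 is even
  16 is even
  22 is even
  19 is odd
  23 is odd
  5 is odd
  16 is even
Evens: [20, 4, 22, 16, 22, 16]
Count of evens = 6
Final answer: 6


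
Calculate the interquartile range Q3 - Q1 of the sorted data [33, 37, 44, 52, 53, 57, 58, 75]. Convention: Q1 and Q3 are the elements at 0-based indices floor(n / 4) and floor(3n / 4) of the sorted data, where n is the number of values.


The data has n = 8 elements.
Q1 index = floor(8 / 4) = floor(2) = 2; Q3 index = floor(3 * 8 / 4) = floor(6) = 6
Q1 = element at index 2 = 44
Q3 = element at index 6 = 58
IQR = 58 - 44 = 14
Final answer: 14


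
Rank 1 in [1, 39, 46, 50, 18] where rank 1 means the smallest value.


Sort ascending: [1, 18, 39, 46, 50]
Find 1 in the sorted list.
1 is at position 1 (1-indexed).
Final answer: 1


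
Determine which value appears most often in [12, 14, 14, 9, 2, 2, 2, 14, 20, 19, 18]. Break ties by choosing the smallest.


Count the frequency of each value:
  2 appears 3 time(s)
  9 appears 1 time(s)
  12 appears 1 time(s)
  14 appears 3 time(s)
  18 appears 1 time(s)
  19 appears 1 time(s)
  20 appears 1 time(s)
Maximum frequency is 3.
Values reaching that frequency: [2, 14]; the smallest is 2.
Final answer: 2


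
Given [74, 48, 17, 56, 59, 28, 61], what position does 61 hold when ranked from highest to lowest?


Sort descending: [74, 61, 59, 56, 48, 28, 17]
Find 61 in the sorted list.
61 is at position 2.
Final answer: 2


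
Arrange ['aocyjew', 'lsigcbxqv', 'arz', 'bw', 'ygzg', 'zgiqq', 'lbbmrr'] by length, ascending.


Compute lengths:
  'aocyjew' has length 7
  'lsigcbxqv' has length 9
  'arz' has length 3
  'bw' has length 2
  'ygzg' has length 4
  'zgiqq' has length 5
  'lbbmrr' has length 6
Lengths in increasing order: 2 < 3 < 4 < 5 < 6 < 7 < 9
Listing the words in that order gives the answer.
Final answer: ['bw', 'arz', 'ygzg', 'zgiqq', 'lbbmrr', 'aocyjew', 'lsigcbxqv']


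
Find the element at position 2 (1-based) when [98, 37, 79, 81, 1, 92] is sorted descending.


Sort descending: [98, 92, 81, 79, 37, 1]
The 2nd element (1-indexed) is at index 1.
Value = 92
Final answer: 92


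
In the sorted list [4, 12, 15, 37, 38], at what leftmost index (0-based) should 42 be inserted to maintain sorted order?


List is sorted: [4, 12, 15, 37, 38]
We need the leftmost position where 42 can be inserted, i.e. the first index whose element is >= 42 (or the end of the list if none is).
Binary search with low=0, high=5 (0-based indices):
  low=0, high=5, mid=2: a[2]=15 < 42, so low = 3
  low=3, high=5, mid=4: a[4]=38 < 42, so low = 5
Now low = high = 5, so the insertion index is 5.
Final answer: 5


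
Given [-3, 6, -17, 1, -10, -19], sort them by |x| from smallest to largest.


Compute absolute values:
  |-3| = 3
  |6| = 6
  |-17| = 17
  |1| = 1
  |-10| = 10
  |-19| = 19
Absolute values in increasing order: 1 < 3 < 6 < 10 < 17 < 19
Listing the original numbers in that order gives the answer.
Final answer: [1, -3, 6, -10, -17, -19]


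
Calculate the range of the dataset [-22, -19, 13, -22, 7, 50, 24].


Maximum value: 50
Minimum value: -22
Range = 50 - (-22) = 72
Final answer: 72


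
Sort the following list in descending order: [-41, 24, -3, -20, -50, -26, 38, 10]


Original list: [-41, 24, -3, -20, -50, -26, 38, 10]
Repeatedly take the largest remaining element:
  Remaining [-41, 24, -3, -20, -50, -26, 38, 10] -> largest is 38
  Remaining [-41, 24, -3, -20, -50, -26, 10] -> largest is 24
  Remaining [-41, -3, -20, -50, -26, 10] -> largest is 10
  Remaining [-41, -3, -20, -50, -26] -> largest is -3
  Remaining [-41, -20, -50, -26] -> largest is -20
  Remaining [-41, -50, -26] -> largest is -26
  Remaining [-41, -50] -> largest is -41
  Remaining [-50] -> largest is -50
Collecting the picks in order gives the descending list.
Final answer: [38, 24, 10, -3, -20, -26, -41, -50]


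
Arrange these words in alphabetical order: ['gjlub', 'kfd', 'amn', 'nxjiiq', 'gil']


Compare strings character by character (the first differing letter decides):
  'amn' < 'gil' since 'a' < 'g' at position 1
  'gil' < 'gjlub' since 'i' < 'j' at position 2
  'gjlub' < 'kfd' since 'g' < 'k' at position 1
  'kfd' < 'nxjiiq' since 'k' < 'n' at position 1
Chaining these comparisons gives the alphabetical order.
Final answer: ['amn', 'gil', 'gjlub', 'kfd', 'nxjiiq']


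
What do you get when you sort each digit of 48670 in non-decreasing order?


The number 48670 has digits: 4, 8, 6, 7, 0
Sorted: 0, 4, 6, 7, 8
Joining the sorted digits gives the result.
Final answer: 04678


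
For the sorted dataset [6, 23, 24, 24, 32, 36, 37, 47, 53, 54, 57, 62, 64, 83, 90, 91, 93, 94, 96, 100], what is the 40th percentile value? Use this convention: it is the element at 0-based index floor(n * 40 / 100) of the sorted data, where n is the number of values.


The dataset has n = 20 elements.
Index = floor(20 * 40 / 100) = floor(800 / 100) = floor(8) = 8
Counting from index 0 in the sorted data, the element at index 8 is 53.
Final answer: 53


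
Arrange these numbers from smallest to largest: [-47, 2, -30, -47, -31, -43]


Original list: [-47, 2, -30, -47, -31, -43]
Repeatedly take the smallest remaining element:
  Remaining [-47, 2, -30, -47, -31, -43] -> smallest is -47
  Remaining [2, -30, -47, -31, -43] -> smallest is -47
  Remaining [2, -30, -31, -43] -> smallest is -43
  Remaining [2, -30, -31] -> smallest is -31
  Remaining [2, -30] -> smallest is -30
  Remaining [2] -> smallest is 2
Collecting the picks in order gives the sorted list.
Final answer: [-47, -47, -43, -31, -30, 2]


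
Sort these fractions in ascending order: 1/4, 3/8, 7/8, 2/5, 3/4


Convert to decimal for comparison:
  1/4 = 0.25
  3/8 = 0.375
  7/8 = 0.875
  2/5 = 0.4
  3/4 = 0.75
Decimals in increasing order: 0.25 < 0.375 < 0.4 < 0.75 < 0.875
Writing each back as its fraction gives the sorted order.
Final answer: 1/4, 3/8, 2/5, 3/4, 7/8


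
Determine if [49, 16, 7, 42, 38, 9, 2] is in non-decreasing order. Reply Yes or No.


Check consecutive pairs:
  49 <= 16? False
  16 <= 7? False
  7 <= 42? True
  42 <= 38? False
  38 <= 9? False
  9 <= 2? False
5 consecutive pair(s) are out of order, so the list is not sorted.
Final answer: No


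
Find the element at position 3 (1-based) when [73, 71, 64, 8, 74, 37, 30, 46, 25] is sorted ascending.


Sort ascending: [8, 25, 30, 37, 46, 64, 71, 73, 74]
The 3rd element (1-indexed) is at index 2.
Value = 30
Final answer: 30


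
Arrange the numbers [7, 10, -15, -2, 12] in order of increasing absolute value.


Compute absolute values:
  |7| = 7
  |10| = 10
  |-15| = 15
  |-2| = 2
  |12| = 12
Absolute values in increasing order: 2 < 7 < 10 < 12 < 15
Listing the original numbers in that order gives the answer.
Final answer: [-2, 7, 10, 12, -15]


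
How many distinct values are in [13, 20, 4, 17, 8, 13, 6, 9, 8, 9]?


List all unique values:
Distinct values: [4, 6, 8, 9, 13, 17, 20]
Count = 7
Final answer: 7


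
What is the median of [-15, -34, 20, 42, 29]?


First, sort the list: [-34, -15, 20, 29, 42]
The list has 5 elements (odd count).
The middle index is 2 (0-based), and the element there is 20.
Final answer: 20


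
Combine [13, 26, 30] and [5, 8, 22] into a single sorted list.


List A: [13, 26, 30]
List B: [5, 8, 22]
Repeatedly compare the front elements and take the smaller:
  13 vs 5 -> take 5
  13 vs 8 -> take 8
  13 vs 22 -> take 13
  26 vs 22 -> take 22
  B is exhausted; append the rest of A: [26, 30]
Final answer: [5, 8, 13, 22, 26, 30]


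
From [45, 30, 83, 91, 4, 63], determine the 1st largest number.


Sort descending: [91, 83, 63, 45, 30, 4]
The 1st element (1-indexed) is at index 0.
Value = 91
Final answer: 91


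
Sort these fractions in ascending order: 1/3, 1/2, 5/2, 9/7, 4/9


Convert to decimal for comparison:
  1/3 = 0.3333
  1/2 = 0.5
  5/2 = 2.5
  9/7 = 1.2857
  4/9 = 0.4444
Decimals in increasing order: 0.3333 < 0.4444 < 0.5 < 1.2857 < 2.5
Writing each back as its fraction gives the sorted order.
Final answer: 1/3, 4/9, 1/2, 9/7, 5/2


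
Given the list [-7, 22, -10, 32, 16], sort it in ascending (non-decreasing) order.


Original list: [-7, 22, -10, 32, 16]
Repeatedly take the smallest remaining element:
  Remaining [-7, 22, -10, 32, 16] -> smallest is -10
  Remaining [-7, 22, 32, 16] -> smallest is -7
  Remaining [22, 32, 16] -> smallest is 16
  Remaining [22, 32] -> smallest is 22
  Remaining [32] -> smallest is 32
Collecting the picks in order gives the sorted list.
Final answer: [-10, -7, 16, 22, 32]


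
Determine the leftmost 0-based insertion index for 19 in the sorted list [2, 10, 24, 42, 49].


List is sorted: [2, 10, 24, 42, 49]
We need the leftmost position where 19 can be inserted, i.e. the first index whose element is >= 19 (or the end of the list if none is).
Binary search with low=0, high=5 (0-based indices):
  low=0, high=5, mid=2: a[2]=24 >= 19, so high = 2
  low=0, high=2, mid=1: a[1]=10 < 19, so low = 2
Now low = high = 2, so the insertion index is 2.
Final answer: 2


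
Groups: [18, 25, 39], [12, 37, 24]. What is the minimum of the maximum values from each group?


Find max of each group:
  Group 1: [18, 25, 39] -> max = 39
  Group 2: [12, 37, 24] -> max = 37
Maxes: [39, 37]
Minimum of maxes = 37
Final answer: 37


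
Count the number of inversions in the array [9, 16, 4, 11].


For each element, count the later elements that are smaller than it:
  9 (index 0): smaller elements after it = [4] -> 1
  16 (index 1): smaller elements after it = [4, 11] -> 2
  4 (index 2): smaller elements after it = [] -> 0
Total inversions = 1 + 2 + 0 = 3
Final answer: 3


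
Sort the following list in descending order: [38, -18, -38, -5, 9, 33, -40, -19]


Original list: [38, -18, -38, -5, 9, 33, -40, -19]
Repeatedly take the largest remaining element:
  Remaining [38, -18, -38, -5, 9, 33, -40, -19] -> largest is 38
  Remaining [-18, -38, -5, 9, 33, -40, -19] -> largest is 33
  Remaining [-18, -38, -5, 9, -40, -19] -> largest is 9
  Remaining [-18, -38, -5, -40, -19] -> largest is -5
  Remaining [-18, -38, -40, -19] -> largest is -18
  Remaining [-38, -40, -19] -> largest is -19
  Remaining [-38, -40] -> largest is -38
  Remaining [-40] -> largest is -40
Collecting the picks in order gives the descending list.
Final answer: [38, 33, 9, -5, -18, -19, -38, -40]


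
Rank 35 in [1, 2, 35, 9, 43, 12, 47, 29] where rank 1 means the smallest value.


Sort ascending: [1, 2, 9, 12, 29, 35, 43, 47]
Find 35 in the sorted list.
35 is at position 6 (1-indexed).
Final answer: 6


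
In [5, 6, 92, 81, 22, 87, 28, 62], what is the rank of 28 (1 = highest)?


Sort descending: [92, 87, 81, 62, 28, 22, 6, 5]
Find 28 in the sorted list.
28 is at position 5.
Final answer: 5


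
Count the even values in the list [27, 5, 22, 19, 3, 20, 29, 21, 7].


Check each element:
  27 is odd
  5 is odd
  22 is even
  19 is odd
  3 is odd
  20 is even
  29 is odd
  21 is odd
  7 is odd
Evens: [22, 20]
Count of evens = 2
Final answer: 2


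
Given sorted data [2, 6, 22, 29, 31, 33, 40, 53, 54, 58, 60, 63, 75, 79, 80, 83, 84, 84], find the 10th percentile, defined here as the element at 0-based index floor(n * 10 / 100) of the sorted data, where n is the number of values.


The dataset has n = 18 elements.
Index = floor(18 * 10 / 100) = floor(180 / 100) = floor(1.8) = 1
Counting from index 0 in the sorted data, the element at index 1 is 6.
Final answer: 6


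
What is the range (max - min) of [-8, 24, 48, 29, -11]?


Maximum value: 48
Minimum value: -11
Range = 48 - (-11) = 59
Final answer: 59


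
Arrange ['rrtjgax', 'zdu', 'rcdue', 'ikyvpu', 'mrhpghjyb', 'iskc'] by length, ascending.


Compute lengths:
  'rrtjgax' has length 7
  'zdu' has length 3
  'rcdue' has length 5
  'ikyvpu' has length 6
  'mrhpghjyb' has length 9
  'iskc' has length 4
Lengths in increasing order: 3 < 4 < 5 < 6 < 7 < 9
Listing the words in that order gives the answer.
Final answer: ['zdu', 'iskc', 'rcdue', 'ikyvpu', 'rrtjgax', 'mrhpghjyb']


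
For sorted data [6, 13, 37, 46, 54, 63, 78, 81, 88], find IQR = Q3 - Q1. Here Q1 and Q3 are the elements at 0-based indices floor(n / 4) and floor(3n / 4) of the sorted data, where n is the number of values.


The data has n = 9 elements.
Q1 index = floor(9 / 4) = floor(2.25) = 2; Q3 index = floor(3 * 9 / 4) = floor(6.75) = 6
Q1 = element at index 2 = 37
Q3 = element at index 6 = 78
IQR = 78 - 37 = 41
Final answer: 41


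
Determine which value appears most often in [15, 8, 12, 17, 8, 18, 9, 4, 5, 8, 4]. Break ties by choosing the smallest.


Count the frequency of each value:
  4 appears 2 time(s)
  5 appears 1 time(s)
  8 appears 3 time(s)
  9 appears 1 time(s)
  12 appears 1 time(s)
  15 appears 1 time(s)
  17 appears 1 time(s)
  18 appears 1 time(s)
Maximum frequency is 3.
Only 8 reaches that frequency, so it is the mode.
Final answer: 8


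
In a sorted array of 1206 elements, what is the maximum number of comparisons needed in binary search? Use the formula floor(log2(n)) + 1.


Binary search halves the search space each step.
Maximum comparisons = floor(log2(1206)) + 1
log2(1206) = 10.236
floor(log2(1206)) = 10, so 10 + 1 = 11
Final answer: 11


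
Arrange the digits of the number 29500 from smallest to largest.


The number 29500 has digits: 2, 9, 5, 0, 0
Sorted: 0, 0, 2, 5, 9
Joining the sorted digits gives the result.
Final answer: 00259


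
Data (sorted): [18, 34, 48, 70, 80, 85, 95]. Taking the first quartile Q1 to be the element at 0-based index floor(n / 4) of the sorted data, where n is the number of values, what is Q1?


The list has n = 7 elements.
Q1 index = floor(7 / 4) = floor(1.75) = 1
Counting from index 0 in the sorted data, the element at index 1 is 34.
Final answer: 34


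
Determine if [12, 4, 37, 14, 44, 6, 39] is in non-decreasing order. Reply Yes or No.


Check consecutive pairs:
  12 <= 4? False
  4 <= 37? True
  37 <= 14? False
  14 <= 44? True
  44 <= 6? False
  6 <= 39? True
3 consecutive pair(s) are out of order, so the list is not sorted.
Final answer: No


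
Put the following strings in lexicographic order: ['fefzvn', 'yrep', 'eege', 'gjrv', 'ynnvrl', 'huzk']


Compare strings character by character (the first differing letter decides):
  'eege' < 'fefzvn' since 'e' < 'f' at position 1
  'fefzvn' < 'gjrv' since 'f' < 'g' at position 1
  'gjrv' < 'huzk' since 'g' < 'h' at position 1
  'huzk' < 'ynnvrl' since 'h' < 'y' at position 1
  'ynnvrl' < 'yrep' since 'n' < 'r' at position 2
Chaining these comparisons gives the alphabetical order.
Final answer: ['eege', 'fefzvn', 'gjrv', 'huzk', 'ynnvrl', 'yrep']


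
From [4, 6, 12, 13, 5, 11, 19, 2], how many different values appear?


List all unique values:
Distinct values: [2, 4, 5, 6, 11, 12, 13, 19]
Count = 8
Final answer: 8


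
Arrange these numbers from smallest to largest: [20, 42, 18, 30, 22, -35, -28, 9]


Original list: [20, 42, 18, 30, 22, -35, -28, 9]
Repeatedly take the smallest remaining element:
  Remaining [20, 42, 18, 30, 22, -35, -28, 9] -> smallest is -35
  Remaining [20, 42, 18, 30, 22, -28, 9] -> smallest is -28
  Remaining [20, 42, 18, 30, 22, 9] -> smallest is 9
  Remaining [20, 42, 18, 30, 22] -> smallest is 18
  Remaining [20, 42, 30, 22] -> smallest is 20
  Remaining [42, 30, 22] -> smallest is 22
  Remaining [42, 30] -> smallest is 30
  Remaining [42] -> smallest is 42
Collecting the picks in order gives the sorted list.
Final answer: [-35, -28, 9, 18, 20, 22, 30, 42]


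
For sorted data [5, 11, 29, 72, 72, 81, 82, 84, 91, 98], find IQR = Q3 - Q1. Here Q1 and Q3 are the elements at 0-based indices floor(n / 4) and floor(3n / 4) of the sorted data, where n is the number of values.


The data has n = 10 elements.
Q1 index = floor(10 / 4) = floor(2.5) = 2; Q3 index = floor(3 * 10 / 4) = floor(7.5) = 7
Q1 = element at index 2 = 29
Q3 = element at index 7 = 84
IQR = 84 - 29 = 55
Final answer: 55


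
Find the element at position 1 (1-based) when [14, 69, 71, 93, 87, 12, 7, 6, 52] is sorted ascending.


Sort ascending: [6, 7, 12, 14, 52, 69, 71, 87, 93]
The 1st element (1-indexed) is at index 0.
Value = 6
Final answer: 6


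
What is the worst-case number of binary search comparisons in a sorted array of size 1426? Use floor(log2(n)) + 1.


Binary search halves the search space each step.
Maximum comparisons = floor(log2(1426)) + 1
log2(1426) = 10.4778
floor(log2(1426)) = 10, so 10 + 1 = 11
Final answer: 11


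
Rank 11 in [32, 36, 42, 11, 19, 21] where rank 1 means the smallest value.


Sort ascending: [11, 19, 21, 32, 36, 42]
Find 11 in the sorted list.
11 is at position 1 (1-indexed).
Final answer: 1


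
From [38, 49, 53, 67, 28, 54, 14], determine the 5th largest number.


Sort descending: [67, 54, 53, 49, 38, 28, 14]
The 5th element (1-indexed) is at index 4.
Value = 38
Final answer: 38


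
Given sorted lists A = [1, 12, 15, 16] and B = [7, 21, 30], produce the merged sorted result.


List A: [1, 12, 15, 16]
List B: [7, 21, 30]
Repeatedly compare the front elements and take the smaller:
  1 vs 7 -> take 1
  12 vs 7 -> take 7
  12 vs 21 -> take 12
  15 vs 21 -> take 15
  16 vs 21 -> take 16
  A is exhausted; append the rest of B: [21, 30]
Final answer: [1, 7, 12, 15, 16, 21, 30]


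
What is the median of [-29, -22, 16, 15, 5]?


First, sort the list: [-29, -22, 5, 15, 16]
The list has 5 elements (odd count).
The middle index is 2 (0-based), and the element there is 5.
Final answer: 5


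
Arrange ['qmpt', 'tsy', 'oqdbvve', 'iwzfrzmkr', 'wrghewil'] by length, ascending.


Compute lengths:
  'qmpt' has length 4
  'tsy' has length 3
  'oqdbvve' has length 7
  'iwzfrzmkr' has length 9
  'wrghewil' has length 8
Lengths in increasing order: 3 < 4 < 7 < 8 < 9
Listing the words in that order gives the answer.
Final answer: ['tsy', 'qmpt', 'oqdbvve', 'wrghewil', 'iwzfrzmkr']


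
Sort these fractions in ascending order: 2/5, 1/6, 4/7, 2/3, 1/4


Convert to decimal for comparison:
  2/5 = 0.4
  1/6 = 0.1667
  4/7 = 0.5714
  2/3 = 0.6667
  1/4 = 0.25
Decimals in increasing order: 0.1667 < 0.25 < 0.4 < 0.5714 < 0.6667
Writing each back as its fraction gives the sorted order.
Final answer: 1/6, 1/4, 2/5, 4/7, 2/3


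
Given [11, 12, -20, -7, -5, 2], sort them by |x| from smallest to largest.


Compute absolute values:
  |11| = 11
  |12| = 12
  |-20| = 20
  |-7| = 7
  |-5| = 5
  |2| = 2
Absolute values in increasing order: 2 < 5 < 7 < 11 < 12 < 20
Listing the original numbers in that order gives the answer.
Final answer: [2, -5, -7, 11, 12, -20]


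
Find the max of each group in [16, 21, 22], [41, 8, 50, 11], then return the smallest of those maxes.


Find max of each group:
  Group 1: [16, 21, 22] -> max = 22
  Group 2: [41, 8, 50, 11] -> max = 50
Maxes: [22, 50]
Minimum of maxes = 22
Final answer: 22


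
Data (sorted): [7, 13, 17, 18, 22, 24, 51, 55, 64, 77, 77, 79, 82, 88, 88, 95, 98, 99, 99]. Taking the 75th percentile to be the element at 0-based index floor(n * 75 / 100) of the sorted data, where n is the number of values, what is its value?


The dataset has n = 19 elements.
Index = floor(19 * 75 / 100) = floor(1425 / 100) = floor(14.25) = 14
Counting from index 0 in the sorted data, the element at index 14 is 88.
Final answer: 88


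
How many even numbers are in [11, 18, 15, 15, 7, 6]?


Check each element:
  11 is odd
  18 is even
  15 is odd
  15 is odd
  7 is odd
  6 is even
Evens: [18, 6]
Count of evens = 2
Final answer: 2


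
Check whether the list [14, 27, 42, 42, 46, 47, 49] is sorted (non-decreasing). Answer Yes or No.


Check consecutive pairs:
  14 <= 27? True
  27 <= 42? True
  42 <= 42? True
  42 <= 46? True
  46 <= 47? True
  47 <= 49? True
Every consecutive pair is in order, so the list is non-decreasing.
Final answer: Yes


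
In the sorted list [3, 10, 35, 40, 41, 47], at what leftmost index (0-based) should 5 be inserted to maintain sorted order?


List is sorted: [3, 10, 35, 40, 41, 47]
We need the leftmost position where 5 can be inserted, i.e. the first index whose element is >= 5 (or the end of the list if none is).
Binary search with low=0, high=6 (0-based indices):
  low=0, high=6, mid=3: a[3]=40 >= 5, so high = 3
  low=0, high=3, mid=1: a[1]=10 >= 5, so high = 1
  low=0, high=1, mid=0: a[0]=3 < 5, so low = 1
Now low = high = 1, so the insertion index is 1.
Final answer: 1


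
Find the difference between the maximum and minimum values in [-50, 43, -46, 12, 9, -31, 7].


Maximum value: 43
Minimum value: -50
Range = 43 - (-50) = 93
Final answer: 93


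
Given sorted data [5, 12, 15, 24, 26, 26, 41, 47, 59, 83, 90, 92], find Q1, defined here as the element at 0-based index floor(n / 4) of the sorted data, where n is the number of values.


The list has n = 12 elements.
Q1 index = floor(12 / 4) = floor(3) = 3
Counting from index 0 in the sorted data, the element at index 3 is 24.
Final answer: 24


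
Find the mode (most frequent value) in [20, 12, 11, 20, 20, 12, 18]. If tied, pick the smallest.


Count the frequency of each value:
  11 appears 1 time(s)
  12 appears 2 time(s)
  18 appears 1 time(s)
  20 appears 3 time(s)
Maximum frequency is 3.
Only 20 reaches that frequency, so it is the mode.
Final answer: 20


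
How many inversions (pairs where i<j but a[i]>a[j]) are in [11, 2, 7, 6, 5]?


For each element, count the later elements that are smaller than it:
  11 (index 0): smaller elements after it = [2, 7, 6, 5] -> 4
  2 (index 1): smaller elements after it = [] -> 0
  7 (index 2): smaller elements after it = [6, 5] -> 2
  6 (index 3): smaller elements after it = [5] -> 1
Total inversions = 4 + 0 + 2 + 1 = 7
Final answer: 7


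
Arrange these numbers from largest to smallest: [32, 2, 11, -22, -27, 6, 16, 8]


Original list: [32, 2, 11, -22, -27, 6, 16, 8]
Repeatedly take the largest remaining element:
  Remaining [32, 2, 11, -22, -27, 6, 16, 8] -> largest is 32
  Remaining [2, 11, -22, -27, 6, 16, 8] -> largest is 16
  Remaining [2, 11, -22, -27, 6, 8] -> largest is 11
  Remaining [2, -22, -27, 6, 8] -> largest is 8
  Remaining [2, -22, -27, 6] -> largest is 6
  Remaining [2, -22, -27] -> largest is 2
  Remaining [-22, -27] -> largest is -22
  Remaining [-27] -> largest is -27
Collecting the picks in order gives the descending list.
Final answer: [32, 16, 11, 8, 6, 2, -22, -27]


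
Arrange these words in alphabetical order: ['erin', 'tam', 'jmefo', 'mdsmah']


Compare strings character by character (the first differing letter decides):
  'erin' < 'jmefo' since 'e' < 'j' at position 1
  'jmefo' < 'mdsmah' since 'j' < 'm' at position 1
  'mdsmah' < 'tam' since 'm' < 't' at position 1
Chaining these comparisons gives the alphabetical order.
Final answer: ['erin', 'jmefo', 'mdsmah', 'tam']


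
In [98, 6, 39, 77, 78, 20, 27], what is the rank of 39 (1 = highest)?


Sort descending: [98, 78, 77, 39, 27, 20, 6]
Find 39 in the sorted list.
39 is at position 4.
Final answer: 4


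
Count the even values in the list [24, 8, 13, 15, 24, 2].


Check each element:
  24 is even
  8 is even
  13 is odd
  15 is odd
  24 is even
  2 is even
Evens: [24, 8, 24, 2]
Count of evens = 4
Final answer: 4


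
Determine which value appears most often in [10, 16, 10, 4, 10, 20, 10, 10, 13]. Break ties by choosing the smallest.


Count the frequency of each value:
  4 appears 1 time(s)
  10 appears 5 time(s)
  13 appears 1 time(s)
  16 appears 1 time(s)
  20 appears 1 time(s)
Maximum frequency is 5.
Only 10 reaches that frequency, so it is the mode.
Final answer: 10


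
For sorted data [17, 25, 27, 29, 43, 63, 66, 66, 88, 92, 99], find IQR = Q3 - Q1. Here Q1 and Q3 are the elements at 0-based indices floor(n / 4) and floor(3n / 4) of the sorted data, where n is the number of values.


The data has n = 11 elements.
Q1 index = floor(11 / 4) = floor(2.75) = 2; Q3 index = floor(3 * 11 / 4) = floor(8.25) = 8
Q1 = element at index 2 = 27
Q3 = element at index 8 = 88
IQR = 88 - 27 = 61
Final answer: 61


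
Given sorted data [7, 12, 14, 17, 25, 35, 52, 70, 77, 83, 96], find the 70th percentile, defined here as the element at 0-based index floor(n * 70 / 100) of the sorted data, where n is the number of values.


The dataset has n = 11 elements.
Index = floor(11 * 70 / 100) = floor(770 / 100) = floor(7.7) = 7
Counting from index 0 in the sorted data, the element at index 7 is 70.
Final answer: 70


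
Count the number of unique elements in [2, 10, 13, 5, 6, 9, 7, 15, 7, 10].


List all unique values:
Distinct values: [2, 5, 6, 7, 9, 10, 13, 15]
Count = 8
Final answer: 8


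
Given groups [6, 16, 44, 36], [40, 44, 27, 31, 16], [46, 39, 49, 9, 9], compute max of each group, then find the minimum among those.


Find max of each group:
  Group 1: [6, 16, 44, 36] -> max = 44
  Group 2: [40, 44, 27, 31, 16] -> max = 44
  Group 3: [46, 39, 49, 9, 9] -> max = 49
Maxes: [44, 44, 49]
Minimum of maxes = 44
Final answer: 44


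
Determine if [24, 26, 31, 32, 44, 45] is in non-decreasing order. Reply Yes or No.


Check consecutive pairs:
  24 <= 26? True
  26 <= 31? True
  31 <= 32? True
  32 <= 44? True
  44 <= 45? True
Every consecutive pair is in order, so the list is non-decreasing.
Final answer: Yes


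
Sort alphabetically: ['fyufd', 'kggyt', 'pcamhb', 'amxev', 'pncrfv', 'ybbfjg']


Compare strings character by character (the first differing letter decides):
  'amxev' < 'fyufd' since 'a' < 'f' at position 1
  'fyufd' < 'kggyt' since 'f' < 'k' at position 1
  'kggyt' < 'pcamhb' since 'k' < 'p' at position 1
  'pcamhb' < 'pncrfv' since 'c' < 'n' at position 2
  'pncrfv' < 'ybbfjg' since 'p' < 'y' at position 1
Chaining these comparisons gives the alphabetical order.
Final answer: ['amxev', 'fyufd', 'kggyt', 'pcamhb', 'pncrfv', 'ybbfjg']


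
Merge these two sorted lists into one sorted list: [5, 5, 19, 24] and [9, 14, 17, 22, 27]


List A: [5, 5, 19, 24]
List B: [9, 14, 17, 22, 27]
Repeatedly compare the front elements and take the smaller:
  5 vs 9 -> take 5
  5 vs 9 -> take 5
  19 vs 9 -> take 9
  19 vs 14 -> take 14
  19 vs 17 -> take 17
  19 vs 22 -> take 19
  24 vs 22 -> take 22
  24 vs 27 -> take 24
  A is exhausted; append the rest of B: [27]
Final answer: [5, 5, 9, 14, 17, 19, 22, 24, 27]


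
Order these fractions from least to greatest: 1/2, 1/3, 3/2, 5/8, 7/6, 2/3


Convert to decimal for comparison:
  1/2 = 0.5
  1/3 = 0.3333
  3/2 = 1.5
  5/8 = 0.625
  7/6 = 1.1667
  2/3 = 0.6667
Decimals in increasing order: 0.3333 < 0.5 < 0.625 < 0.6667 < 1.1667 < 1.5
Writing each back as its fraction gives the sorted order.
Final answer: 1/3, 1/2, 5/8, 2/3, 7/6, 3/2


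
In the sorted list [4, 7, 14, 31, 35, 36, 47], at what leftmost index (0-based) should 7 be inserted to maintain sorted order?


List is sorted: [4, 7, 14, 31, 35, 36, 47]
We need the leftmost position where 7 can be inserted, i.e. the first index whose element is >= 7 (or the end of the list if none is).
Binary search with low=0, high=7 (0-based indices):
  low=0, high=7, mid=3: a[3]=31 >= 7, so high = 3
  low=0, high=3, mid=1: a[1]=7 >= 7, so high = 1
  low=0, high=1, mid=0: a[0]=4 < 7, so low = 1
Now low = high = 1, so the insertion index is 1.
Final answer: 1


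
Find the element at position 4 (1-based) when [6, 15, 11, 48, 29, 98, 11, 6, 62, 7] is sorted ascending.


Sort ascending: [6, 6, 7, 11, 11, 15, 29, 48, 62, 98]
The 4th element (1-indexed) is at index 3.
Value = 11
Final answer: 11


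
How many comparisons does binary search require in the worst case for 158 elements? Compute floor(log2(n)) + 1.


Binary search halves the search space each step.
Maximum comparisons = floor(log2(158)) + 1
log2(158) = 7.3038
floor(log2(158)) = 7, so 7 + 1 = 8
Final answer: 8


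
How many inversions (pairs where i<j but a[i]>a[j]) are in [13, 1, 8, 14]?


For each element, count the later elements that are smaller than it:
  13 (index 0): smaller elements after it = [1, 8] -> 2
  1 (index 1): smaller elements after it = [] -> 0
  8 (index 2): smaller elements after it = [] -> 0
Total inversions = 2 + 0 + 0 = 2
Final answer: 2


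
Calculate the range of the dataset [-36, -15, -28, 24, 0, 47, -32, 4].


Maximum value: 47
Minimum value: -36
Range = 47 - (-36) = 83
Final answer: 83


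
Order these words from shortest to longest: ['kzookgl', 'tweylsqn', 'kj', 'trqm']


Compute lengths:
  'kzookgl' has length 7
  'tweylsqn' has length 8
  'kj' has length 2
  'trqm' has length 4
Lengths in increasing order: 2 < 4 < 7 < 8
Listing the words in that order gives the answer.
Final answer: ['kj', 'trqm', 'kzookgl', 'tweylsqn']


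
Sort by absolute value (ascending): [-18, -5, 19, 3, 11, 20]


Compute absolute values:
  |-18| = 18
  |-5| = 5
  |19| = 19
  |3| = 3
  |11| = 11
  |20| = 20
Absolute values in increasing order: 3 < 5 < 11 < 18 < 19 < 20
Listing the original numbers in that order gives the answer.
Final answer: [3, -5, 11, -18, 19, 20]


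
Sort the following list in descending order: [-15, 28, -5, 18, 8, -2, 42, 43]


Original list: [-15, 28, -5, 18, 8, -2, 42, 43]
Repeatedly take the largest remaining element:
  Remaining [-15, 28, -5, 18, 8, -2, 42, 43] -> largest is 43
  Remaining [-15, 28, -5, 18, 8, -2, 42] -> largest is 42
  Remaining [-15, 28, -5, 18, 8, -2] -> largest is 28
  Remaining [-15, -5, 18, 8, -2] -> largest is 18
  Remaining [-15, -5, 8, -2] -> largest is 8
  Remaining [-15, -5, -2] -> largest is -2
  Remaining [-15, -5] -> largest is -5
  Remaining [-15] -> largest is -15
Collecting the picks in order gives the descending list.
Final answer: [43, 42, 28, 18, 8, -2, -5, -15]


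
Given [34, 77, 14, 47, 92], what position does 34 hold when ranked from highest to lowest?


Sort descending: [92, 77, 47, 34, 14]
Find 34 in the sorted list.
34 is at position 4.
Final answer: 4


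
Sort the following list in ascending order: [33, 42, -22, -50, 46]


Original list: [33, 42, -22, -50, 46]
Repeatedly take the smallest remaining element:
  Remaining [33, 42, -22, -50, 46] -> smallest is -50
  Remaining [33, 42, -22, 46] -> smallest is -22
  Remaining [33, 42, 46] -> smallest is 33
  Remaining [42, 46] -> smallest is 42
  Remaining [46] -> smallest is 46
Collecting the picks in order gives the sorted list.
Final answer: [-50, -22, 33, 42, 46]


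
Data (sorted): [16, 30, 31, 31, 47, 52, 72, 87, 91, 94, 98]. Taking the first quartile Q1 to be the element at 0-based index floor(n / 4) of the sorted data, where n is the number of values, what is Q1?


The list has n = 11 elements.
Q1 index = floor(11 / 4) = floor(2.75) = 2
Counting from index 0 in the sorted data, the element at index 2 is 31.
Final answer: 31


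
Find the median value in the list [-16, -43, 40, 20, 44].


First, sort the list: [-43, -16, 20, 40, 44]
The list has 5 elements (odd count).
The middle index is 2 (0-based), and the element there is 20.
Final answer: 20


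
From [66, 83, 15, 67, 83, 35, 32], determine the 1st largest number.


Sort descending: [83, 83, 67, 66, 35, 32, 15]
The 1st element (1-indexed) is at index 0.
Value = 83
Final answer: 83


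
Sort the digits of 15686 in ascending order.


The number 15686 has digits: 1, 5, 6, 8, 6
Sorted: 1, 5, 6, 6, 8
Joining the sorted digits gives the result.
Final answer: 15668


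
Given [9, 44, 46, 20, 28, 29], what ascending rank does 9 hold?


Sort ascending: [9, 20, 28, 29, 44, 46]
Find 9 in the sorted list.
9 is at position 1 (1-indexed).
Final answer: 1


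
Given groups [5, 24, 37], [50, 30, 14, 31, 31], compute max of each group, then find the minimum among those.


Find max of each group:
  Group 1: [5, 24, 37] -> max = 37
  Group 2: [50, 30, 14, 31, 31] -> max = 50
Maxes: [37, 50]
Minimum of maxes = 37
Final answer: 37


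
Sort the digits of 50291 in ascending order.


The number 50291 has digits: 5, 0, 2, 9, 1
Sorted: 0, 1, 2, 5, 9
Joining the sorted digits gives the result.
Final answer: 01259


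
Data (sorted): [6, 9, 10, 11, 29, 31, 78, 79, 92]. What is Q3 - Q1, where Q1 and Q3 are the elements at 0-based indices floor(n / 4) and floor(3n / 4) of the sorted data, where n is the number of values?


The data has n = 9 elements.
Q1 index = floor(9 / 4) = floor(2.25) = 2; Q3 index = floor(3 * 9 / 4) = floor(6.75) = 6
Q1 = element at index 2 = 10
Q3 = element at index 6 = 78
IQR = 78 - 10 = 68
Final answer: 68


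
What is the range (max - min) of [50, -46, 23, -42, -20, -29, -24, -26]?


Maximum value: 50
Minimum value: -46
Range = 50 - (-46) = 96
Final answer: 96


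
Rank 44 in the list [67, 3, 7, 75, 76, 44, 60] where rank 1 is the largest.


Sort descending: [76, 75, 67, 60, 44, 7, 3]
Find 44 in the sorted list.
44 is at position 5.
Final answer: 5


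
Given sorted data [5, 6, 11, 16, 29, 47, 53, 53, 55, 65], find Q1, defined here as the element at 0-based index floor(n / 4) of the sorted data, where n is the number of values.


The list has n = 10 elements.
Q1 index = floor(10 / 4) = floor(2.5) = 2
Counting from index 0 in the sorted data, the element at index 2 is 11.
Final answer: 11


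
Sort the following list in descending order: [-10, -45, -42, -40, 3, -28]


Original list: [-10, -45, -42, -40, 3, -28]
Repeatedly take the largest remaining element:
  Remaining [-10, -45, -42, -40, 3, -28] -> largest is 3
  Remaining [-10, -45, -42, -40, -28] -> largest is -10
  Remaining [-45, -42, -40, -28] -> largest is -28
  Remaining [-45, -42, -40] -> largest is -40
  Remaining [-45, -42] -> largest is -42
  Remaining [-45] -> largest is -45
Collecting the picks in order gives the descending list.
Final answer: [3, -10, -28, -40, -42, -45]


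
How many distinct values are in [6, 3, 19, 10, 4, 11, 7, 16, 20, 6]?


List all unique values:
Distinct values: [3, 4, 6, 7, 10, 11, 16, 19, 20]
Count = 9
Final answer: 9


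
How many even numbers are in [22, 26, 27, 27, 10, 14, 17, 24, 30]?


Check each element:
  22 is even
  26 is even
  27 is odd
  27 is odd
  10 is even
  14 is even
  17 is odd
  24 is even
  30 is even
Evens: [22, 26, 10, 14, 24, 30]
Count of evens = 6
Final answer: 6


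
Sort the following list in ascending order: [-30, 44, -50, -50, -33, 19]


Original list: [-30, 44, -50, -50, -33, 19]
Repeatedly take the smallest remaining element:
  Remaining [-30, 44, -50, -50, -33, 19] -> smallest is -50
  Remaining [-30, 44, -50, -33, 19] -> smallest is -50
  Remaining [-30, 44, -33, 19] -> smallest is -33
  Remaining [-30, 44, 19] -> smallest is -30
  Remaining [44, 19] -> smallest is 19
  Remaining [44] -> smallest is 44
Collecting the picks in order gives the sorted list.
Final answer: [-50, -50, -33, -30, 19, 44]


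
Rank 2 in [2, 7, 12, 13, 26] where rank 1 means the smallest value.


Sort ascending: [2, 7, 12, 13, 26]
Find 2 in the sorted list.
2 is at position 1 (1-indexed).
Final answer: 1


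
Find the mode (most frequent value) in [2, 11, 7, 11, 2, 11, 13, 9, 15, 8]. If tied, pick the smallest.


Count the frequency of each value:
  2 appears 2 time(s)
  7 appears 1 time(s)
  8 appears 1 time(s)
  9 appears 1 time(s)
  11 appears 3 time(s)
  13 appears 1 time(s)
  15 appears 1 time(s)
Maximum frequency is 3.
Only 11 reaches that frequency, so it is the mode.
Final answer: 11


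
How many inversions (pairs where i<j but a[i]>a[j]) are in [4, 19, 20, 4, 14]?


For each element, count the later elements that are smaller than it:
  4 (index 0): smaller elements after it = [] -> 0
  19 (index 1): smaller elements after it = [4, 14] -> 2
  20 (index 2): smaller elements after it = [4, 14] -> 2
  4 (index 3): smaller elements after it = [] -> 0
Total inversions = 0 + 2 + 2 + 0 = 4
Final answer: 4


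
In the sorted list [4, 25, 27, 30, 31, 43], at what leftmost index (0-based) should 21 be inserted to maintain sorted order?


List is sorted: [4, 25, 27, 30, 31, 43]
We need the leftmost position where 21 can be inserted, i.e. the first index whose element is >= 21 (or the end of the list if none is).
Binary search with low=0, high=6 (0-based indices):
  low=0, high=6, mid=3: a[3]=30 >= 21, so high = 3
  low=0, high=3, mid=1: a[1]=25 >= 21, so high = 1
  low=0, high=1, mid=0: a[0]=4 < 21, so low = 1
Now low = high = 1, so the insertion index is 1.
Final answer: 1


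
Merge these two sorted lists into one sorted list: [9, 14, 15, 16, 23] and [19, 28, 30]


List A: [9, 14, 15, 16, 23]
List B: [19, 28, 30]
Repeatedly compare the front elements and take the smaller:
  9 vs 19 -> take 9
  14 vs 19 -> take 14
  15 vs 19 -> take 15
  16 vs 19 -> take 16
  23 vs 19 -> take 19
  23 vs 28 -> take 23
  A is exhausted; append the rest of B: [28, 30]
Final answer: [9, 14, 15, 16, 19, 23, 28, 30]


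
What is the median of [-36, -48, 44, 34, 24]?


First, sort the list: [-48, -36, 24, 34, 44]
The list has 5 elements (odd count).
The middle index is 2 (0-based), and the element there is 24.
Final answer: 24
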